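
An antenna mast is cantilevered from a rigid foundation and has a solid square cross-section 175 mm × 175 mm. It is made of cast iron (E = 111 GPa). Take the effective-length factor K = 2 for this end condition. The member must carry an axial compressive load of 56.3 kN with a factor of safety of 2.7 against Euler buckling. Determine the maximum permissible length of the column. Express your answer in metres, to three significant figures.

L_max ≈ 11.9 m

I = a⁴/12 = 175⁴/12 = 7.816×10^7 mm⁴
I = 7.816×10^-5 m⁴
Required critical load P_cr = n·P = 2.7 × 56.3 = 152.0 kN = 1.520×10^5 N
From P_cr = π²EI/(K·L)²:  L = (1/K)·√(π²EI/P_cr) = (1/2)·√(π²×1.11×10^11×7.816×10^-5/1.520×10^5)
L = 11.9 m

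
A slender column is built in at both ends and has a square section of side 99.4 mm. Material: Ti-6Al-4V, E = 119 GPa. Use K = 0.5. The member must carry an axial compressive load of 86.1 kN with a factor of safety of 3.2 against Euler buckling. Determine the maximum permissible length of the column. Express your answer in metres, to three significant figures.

L_max ≈ 11.8 m

I = a⁴/12 = 99.4⁴/12 = 8.135×10^6 mm⁴
I = 8.135×10^-6 m⁴
Required critical load P_cr = n·P = 3.2 × 86.1 = 275.5 kN = 2.755×10^5 N
From P_cr = π²EI/(K·L)²:  L = (1/K)·√(π²EI/P_cr) = (1/0.5)·√(π²×1.19×10^11×8.135×10^-6/2.755×10^5)
L = 11.8 m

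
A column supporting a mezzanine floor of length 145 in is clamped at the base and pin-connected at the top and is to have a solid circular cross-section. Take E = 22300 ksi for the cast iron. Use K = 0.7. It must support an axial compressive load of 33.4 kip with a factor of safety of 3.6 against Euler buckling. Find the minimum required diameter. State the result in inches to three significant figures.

d ≈ 3.27 in

Required P_cr = n·P = 3.6 × 33.4 = 120.2 kip
L_e = K·L = 0.7 × 145 = 101.5 in
Required I = P_cr·L_e²/(π²E) = 1.202×10^5 × 101.5² / (π² × 2.23×10^7) = 5.628 in⁴
Solid circle: I = πd⁴/64  ⇒  d = (64I/π)^(1/4) = (64×5.628/π)^(1/4) = 3.27 in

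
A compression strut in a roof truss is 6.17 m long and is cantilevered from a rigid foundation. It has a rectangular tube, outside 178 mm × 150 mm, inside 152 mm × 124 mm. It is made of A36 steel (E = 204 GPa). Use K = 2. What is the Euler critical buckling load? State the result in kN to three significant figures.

P_cr ≈ 343 kN

Weak-axis I_min = (h_o·b_o³ − h_i·b_i³)/12 with b_o = 150, b_i = 124.0 mm (shorter outer/inner sides).
I_min = (178×150³ − 152.0×124.0³)/12 = 2.591×10^7 mm⁴
I = 2.591×10^7 mm⁴ = 2.591×10^-5 m⁴
Effective length L_e = K·L = 2 × 6.17 = 12.34 m
P_cr = π²EI / L_e² = π² × 204×10⁹ × 2.591×10^-5 / 12.34² = 3.426×10^5 N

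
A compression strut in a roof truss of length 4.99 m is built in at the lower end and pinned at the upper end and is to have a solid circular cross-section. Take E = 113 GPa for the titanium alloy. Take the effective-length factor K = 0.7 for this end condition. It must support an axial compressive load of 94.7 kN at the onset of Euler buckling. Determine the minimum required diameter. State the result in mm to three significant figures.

d ≈ 67.8 mm

L_e = K·L = 0.7 × 4.99 = 3.493 m
Required I = P_cr·L_e²/(π²E) = 9.470×10^4 × 3.493² / (π² × 1.13×10^11) = 1.036×10^-6 m⁴
I_req = 1.036×10^6 mm⁴
Solid circle: I = πd⁴/64  ⇒  d = (64I/π)^(1/4) = (64×1.036×10^6/π)^(1/4) = 67.8 mm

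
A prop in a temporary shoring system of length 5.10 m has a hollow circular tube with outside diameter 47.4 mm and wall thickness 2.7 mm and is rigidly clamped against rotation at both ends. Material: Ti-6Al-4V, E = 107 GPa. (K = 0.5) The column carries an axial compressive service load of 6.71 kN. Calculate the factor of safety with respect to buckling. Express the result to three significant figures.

Inner diameter d_i = 47.4 − 2×2.7 = 42.00 mm
I = π(d_o⁴ − d_i⁴)/64 = π(47.4⁴ − 42.00⁴)/64 = 9.504×10^4 mm⁴
I = 9.504×10^4 mm⁴ = 9.504×10^-8 m⁴
Effective length L_e = K·L = 0.5 × 5.10 = 2.550 m
P_cr = π²EI / L_e² = π² × 107×10⁹ × 9.504×10^-8 / 2.550² = 1.544×10^4 N
Factor of safety n = P_cr / P = 15.436 / 6.71 = 2.30

n ≈ 2.30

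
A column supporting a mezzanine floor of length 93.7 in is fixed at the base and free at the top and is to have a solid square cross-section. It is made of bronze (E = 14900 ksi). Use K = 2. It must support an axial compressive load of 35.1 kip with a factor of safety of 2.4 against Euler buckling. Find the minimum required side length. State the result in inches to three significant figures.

a ≈ 3.94 in

Required P_cr = n·P = 2.4 × 35.1 = 84.24 kip
L_e = K·L = 2 × 93.7 = 187.4 in
Required I = P_cr·L_e²/(π²E) = 8.424×10^4 × 187.4² / (π² × 1.49×10^7) = 20.12 in⁴
Solid square: I = a⁴/12  ⇒  a = (12I)^(1/4) = (12×20.12)^(1/4) = 3.94 in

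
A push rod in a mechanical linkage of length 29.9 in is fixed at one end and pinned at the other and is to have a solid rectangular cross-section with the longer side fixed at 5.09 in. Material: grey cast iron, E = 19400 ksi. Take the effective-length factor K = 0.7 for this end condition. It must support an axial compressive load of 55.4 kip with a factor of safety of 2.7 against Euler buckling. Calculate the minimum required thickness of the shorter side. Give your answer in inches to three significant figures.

b ≈ 0.931 in

Required P_cr = n·P = 2.7 × 55.4 = 149.6 kip
L_e = K·L = 0.7 × 29.9 = 20.93 in
Required I = P_cr·L_e²/(π²E) = 1.496×10^5 × 20.93² / (π² × 1.94×10^7) = 0.3422 in⁴
Rectangle, weak axis: I_min = h·b³/12 with h = 5.09 in fixed  ⇒  b = (12I/h)^(1/3) = 0.931 in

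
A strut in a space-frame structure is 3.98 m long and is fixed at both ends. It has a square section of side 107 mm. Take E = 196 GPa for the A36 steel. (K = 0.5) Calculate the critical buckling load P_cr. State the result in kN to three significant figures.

P_cr ≈ 5340 kN

I = a⁴/12 = 107⁴/12 = 1.092×10^7 mm⁴
I = 1.092×10^7 mm⁴ = 1.092×10^-5 m⁴
Effective length L_e = K·L = 0.5 × 3.98 = 1.990 m
P_cr = π²EI / L_e² = π² × 196×10⁹ × 1.092×10^-5 / 1.990² = 5.336×10^6 N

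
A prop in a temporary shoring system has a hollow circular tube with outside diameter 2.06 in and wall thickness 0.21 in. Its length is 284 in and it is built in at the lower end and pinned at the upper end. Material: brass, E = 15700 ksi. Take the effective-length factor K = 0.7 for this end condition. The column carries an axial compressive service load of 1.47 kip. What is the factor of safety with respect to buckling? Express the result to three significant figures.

n ≈ 1.41

Inner diameter d_i = 2.06 − 2×0.21 = 1.640 in
I = π(d_o⁴ − d_i⁴)/64 = π(2.06⁴ − 1.640⁴)/64 = 0.5289 in⁴
Effective length L_e = K·L = 0.7 × 284 = 198.8 in
P_cr = π²EI / L_e² = π² × 15700×10³ × 0.5289 / 198.8² = 2.074×10^3 lb
Factor of safety n = P_cr / P = 2.0736 / 1.47 = 1.41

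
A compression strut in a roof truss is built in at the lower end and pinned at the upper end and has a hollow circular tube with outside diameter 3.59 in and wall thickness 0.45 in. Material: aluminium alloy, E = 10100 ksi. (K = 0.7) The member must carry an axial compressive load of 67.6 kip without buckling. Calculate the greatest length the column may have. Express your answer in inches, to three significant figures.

Inner diameter d_i = 3.59 − 2×0.45 = 2.690 in
I = π(d_o⁴ − d_i⁴)/64 = π(3.59⁴ − 2.690⁴)/64 = 5.583 in⁴
At the buckling limit P_cr = P = 6.760×10^4 lb
From P_cr = π²EI/(K·L)²:  L = (1/K)·√(π²EI/P_cr) = (1/0.7)·√(π²×1.01×10^7×5.583/6.760×10^4)
L = 130 in

L_max ≈ 130 in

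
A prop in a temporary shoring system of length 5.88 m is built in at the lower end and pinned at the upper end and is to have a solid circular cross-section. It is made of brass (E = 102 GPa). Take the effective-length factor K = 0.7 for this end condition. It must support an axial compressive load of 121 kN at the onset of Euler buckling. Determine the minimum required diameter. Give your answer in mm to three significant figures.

L_e = K·L = 0.7 × 5.88 = 4.116 m
Required I = P_cr·L_e²/(π²E) = 1.210×10^5 × 4.116² / (π² × 1.02×10^11) = 2.036×10^-6 m⁴
I_req = 2.036×10^6 mm⁴
Solid circle: I = πd⁴/64  ⇒  d = (64I/π)^(1/4) = (64×2.036×10^6/π)^(1/4) = 80.3 mm

d ≈ 80.3 mm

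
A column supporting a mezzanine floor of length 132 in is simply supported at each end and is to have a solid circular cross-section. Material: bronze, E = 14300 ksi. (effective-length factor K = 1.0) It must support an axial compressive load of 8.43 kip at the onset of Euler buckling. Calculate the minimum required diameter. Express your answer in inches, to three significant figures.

d ≈ 2.15 in

L_e = K·L = 1 × 132 = 132.0 in
Required I = P_cr·L_e²/(π²E) = 8.430×10^3 × 132.0² / (π² × 1.43×10^7) = 1.041 in⁴
Solid circle: I = πd⁴/64  ⇒  d = (64I/π)^(1/4) = (64×1.041/π)^(1/4) = 2.15 in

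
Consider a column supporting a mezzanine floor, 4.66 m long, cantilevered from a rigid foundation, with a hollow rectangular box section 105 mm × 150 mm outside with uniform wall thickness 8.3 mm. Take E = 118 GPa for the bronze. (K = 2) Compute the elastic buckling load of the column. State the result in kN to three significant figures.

P_cr ≈ 91.0 kN

Inner dimensions: h_i = 150 − 2×8.3 = 133.4 mm, b_i = 105 − 2×8.3 = 88.40 mm
Weak-axis I_min = (h_o·b_o³ − h_i·b_i³)/12 with b_o = 105, b_i = 88.40 mm (shorter outer/inner sides).
I_min = (150×105³ − 133.4×88.40³)/12 = 6.791×10^6 mm⁴
I = 6.791×10^6 mm⁴ = 6.791×10^-6 m⁴
Effective length L_e = K·L = 2 × 4.66 = 9.320 m
P_cr = π²EI / L_e² = π² × 118×10⁹ × 6.791×10^-6 / 9.320² = 9.105×10^4 N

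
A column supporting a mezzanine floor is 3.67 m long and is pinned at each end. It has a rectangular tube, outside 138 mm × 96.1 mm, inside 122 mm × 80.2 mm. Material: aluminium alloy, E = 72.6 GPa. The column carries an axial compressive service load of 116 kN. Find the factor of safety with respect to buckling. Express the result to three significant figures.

Weak-axis I_min = (h_o·b_o³ − h_i·b_i³)/12 with b_o = 96.1, b_i = 80.20 mm (shorter outer/inner sides).
I_min = (138×96.1³ − 122.0×80.20³)/12 = 4.962×10^6 mm⁴
I = 4.962×10^6 mm⁴ = 4.962×10^-6 m⁴
Effective length L_e = K·L = 1 × 3.67 = 3.670 m
P_cr = π²EI / L_e² = π² × 72.6×10⁹ × 4.962×10^-6 / 3.670² = 2.640×10^5 N
Factor of safety n = P_cr / P = 263.96 / 116 = 2.28

n ≈ 2.28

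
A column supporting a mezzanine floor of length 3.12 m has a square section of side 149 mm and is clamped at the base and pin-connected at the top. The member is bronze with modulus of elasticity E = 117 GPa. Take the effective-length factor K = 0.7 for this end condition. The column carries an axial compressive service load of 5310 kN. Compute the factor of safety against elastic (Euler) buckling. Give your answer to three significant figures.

I = a⁴/12 = 149⁴/12 = 4.107×10^7 mm⁴
I = 4.107×10^7 mm⁴ = 4.107×10^-5 m⁴
Effective length L_e = K·L = 0.7 × 3.12 = 2.184 m
P_cr = π²EI / L_e² = π² × 117×10⁹ × 4.107×10^-5 / 2.184² = 9.944×10^6 N
Factor of safety n = P_cr / P = 9943.6 / 5310 = 1.87

n ≈ 1.87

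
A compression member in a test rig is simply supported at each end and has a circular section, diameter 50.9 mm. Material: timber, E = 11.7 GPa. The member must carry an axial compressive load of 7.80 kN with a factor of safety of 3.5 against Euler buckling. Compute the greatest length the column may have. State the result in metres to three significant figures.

L_max ≈ 1.18 m

I = πd⁴/64 = π×50.9⁴/64 = 3.295×10^5 mm⁴
I = 3.295×10^-7 m⁴
Required critical load P_cr = n·P = 3.5 × 7.80 = 27.30 kN = 2.730×10^4 N
From P_cr = π²EI/(K·L)²:  L = (1/K)·√(π²EI/P_cr) = (1/1)·√(π²×1.17×10^10×3.295×10^-7/2.730×10^4)
L = 1.18 m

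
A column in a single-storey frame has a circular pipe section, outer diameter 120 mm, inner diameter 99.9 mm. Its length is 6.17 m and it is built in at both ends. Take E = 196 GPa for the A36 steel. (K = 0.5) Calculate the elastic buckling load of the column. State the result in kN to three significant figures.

P_cr ≈ 1080 kN

d_o = 120 mm, d_i = 99.9 mm
I = π(d_o⁴ − d_i⁴)/64 = π(120⁴ − 99.90⁴)/64 = 5.290×10^6 mm⁴
I = 5.290×10^6 mm⁴ = 5.290×10^-6 m⁴
Effective length L_e = K·L = 0.5 × 6.17 = 3.085 m
P_cr = π²EI / L_e² = π² × 196×10⁹ × 5.290×10^-6 / 3.085² = 1.075×10^6 N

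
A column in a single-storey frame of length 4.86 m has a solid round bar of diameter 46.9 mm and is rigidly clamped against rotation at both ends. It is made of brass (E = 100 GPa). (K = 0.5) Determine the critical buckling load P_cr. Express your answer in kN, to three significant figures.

I = πd⁴/64 = π×46.9⁴/64 = 2.375×10^5 mm⁴
I = 2.375×10^5 mm⁴ = 2.375×10^-7 m⁴
Effective length L_e = K·L = 0.5 × 4.86 = 2.430 m
P_cr = π²EI / L_e² = π² × 100×10⁹ × 2.375×10^-7 / 2.430² = 3.970×10^4 N

P_cr ≈ 39.7 kN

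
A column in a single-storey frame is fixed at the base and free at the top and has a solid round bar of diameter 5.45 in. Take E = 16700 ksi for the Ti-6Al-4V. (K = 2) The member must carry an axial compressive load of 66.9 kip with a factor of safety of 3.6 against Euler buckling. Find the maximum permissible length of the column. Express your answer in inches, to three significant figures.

I = πd⁴/64 = π×5.45⁴/64 = 43.31 in⁴
Required critical load P_cr = n·P = 3.6 × 66.9 = 240.8 kip = 2.408×10^5 lb
From P_cr = π²EI/(K·L)²:  L = (1/K)·√(π²EI/P_cr) = (1/2)·√(π²×1.67×10^7×43.31/2.408×10^5)
L = 86.1 in

L_max ≈ 86.1 in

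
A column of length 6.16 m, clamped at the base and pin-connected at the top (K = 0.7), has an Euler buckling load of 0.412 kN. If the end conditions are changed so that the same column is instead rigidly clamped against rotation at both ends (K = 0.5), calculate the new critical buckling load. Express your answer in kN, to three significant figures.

P_cr ∝ 1/K², so P_cr,new = P_cr,old × (K_old/K_new)² = 0.412 × (0.7/0.5)²
= 0.412 × 1.960 = 0.808 kN

P_cr ≈ 0.808 kN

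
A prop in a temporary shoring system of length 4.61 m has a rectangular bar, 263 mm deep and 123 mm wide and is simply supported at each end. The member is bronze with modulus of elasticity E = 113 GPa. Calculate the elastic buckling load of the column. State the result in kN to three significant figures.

Buckling occurs about the weak axis: I_min = h·b³/12 with b = 123 mm (the shorter side).
I_min = 263×123³/12 = 4.078×10^7 mm⁴
I = 4.078×10^7 mm⁴ = 4.078×10^-5 m⁴
Effective length L_e = K·L = 1 × 4.61 = 4.610 m
P_cr = π²EI / L_e² = π² × 113×10⁹ × 4.078×10^-5 / 4.610² = 2.140×10^6 N

P_cr ≈ 2140 kN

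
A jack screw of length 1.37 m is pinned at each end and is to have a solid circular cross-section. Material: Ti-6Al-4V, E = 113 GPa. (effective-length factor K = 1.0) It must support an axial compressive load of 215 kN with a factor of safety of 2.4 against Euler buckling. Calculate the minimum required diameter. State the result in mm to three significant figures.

Required P_cr = n·P = 2.4 × 215 = 516.0 kN
L_e = K·L = 1 × 1.37 = 1.370 m
Required I = P_cr·L_e²/(π²E) = 5.160×10^5 × 1.370² / (π² × 1.13×10^11) = 8.684×10^-7 m⁴
I_req = 8.684×10^5 mm⁴
Solid circle: I = πd⁴/64  ⇒  d = (64I/π)^(1/4) = (64×8.684×10^5/π)^(1/4) = 64.9 mm

d ≈ 64.9 mm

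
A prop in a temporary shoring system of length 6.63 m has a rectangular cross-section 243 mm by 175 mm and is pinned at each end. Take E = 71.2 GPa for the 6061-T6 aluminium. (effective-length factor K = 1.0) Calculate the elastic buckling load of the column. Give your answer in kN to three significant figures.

Buckling occurs about the weak axis: I_min = h·b³/12 with b = 175 mm (the shorter side).
I_min = 243×175³/12 = 1.085×10^8 mm⁴
I = 1.085×10^8 mm⁴ = 1.085×10^-4 m⁴
Effective length L_e = K·L = 1 × 6.63 = 6.630 m
P_cr = π²EI / L_e² = π² × 71.2×10⁹ × 1.085×10^-4 / 6.630² = 1.735×10^6 N

P_cr ≈ 1730 kN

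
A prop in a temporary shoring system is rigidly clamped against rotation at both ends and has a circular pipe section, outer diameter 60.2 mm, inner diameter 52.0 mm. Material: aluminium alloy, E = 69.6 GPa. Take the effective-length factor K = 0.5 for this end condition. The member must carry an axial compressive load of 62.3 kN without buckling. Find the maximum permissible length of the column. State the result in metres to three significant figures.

L_max ≈ 3.55 m

d_o = 60.2 mm, d_i = 52.0 mm
I = π(d_o⁴ − d_i⁴)/64 = π(60.2⁴ − 52.00⁴)/64 = 2.858×10^5 mm⁴
I = 2.858×10^-7 m⁴
At the buckling limit P_cr = P = 6.230×10^4 N
From P_cr = π²EI/(K·L)²:  L = (1/K)·√(π²EI/P_cr) = (1/0.5)·√(π²×6.96×10^10×2.858×10^-7/6.230×10^4)
L = 3.55 m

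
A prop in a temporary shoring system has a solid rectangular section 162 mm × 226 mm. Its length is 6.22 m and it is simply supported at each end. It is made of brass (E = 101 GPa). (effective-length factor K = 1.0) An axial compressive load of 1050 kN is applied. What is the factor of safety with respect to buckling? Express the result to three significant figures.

n ≈ 1.96

Buckling occurs about the weak axis: I_min = h·b³/12 with b = 162 mm (the shorter side).
I_min = 226×162³/12 = 8.007×10^7 mm⁴
I = 8.007×10^7 mm⁴ = 8.007×10^-5 m⁴
Effective length L_e = K·L = 1 × 6.22 = 6.220 m
P_cr = π²EI / L_e² = π² × 101×10⁹ × 8.007×10^-5 / 6.220² = 2.063×10^6 N
Factor of safety n = P_cr / P = 2063.1 / 1050 = 1.96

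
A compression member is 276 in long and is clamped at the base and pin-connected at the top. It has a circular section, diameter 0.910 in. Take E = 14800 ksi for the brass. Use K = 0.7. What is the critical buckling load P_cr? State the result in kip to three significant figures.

P_cr ≈ 0.132 kip

I = πd⁴/64 = π×0.910⁴/64 = 3.366×10^-2 in⁴
Effective length L_e = K·L = 0.7 × 276 = 193.2 in
P_cr = π²EI / L_e² = π² × 14800×10³ × 3.366×10^-2 / 193.2² = 131.7 lb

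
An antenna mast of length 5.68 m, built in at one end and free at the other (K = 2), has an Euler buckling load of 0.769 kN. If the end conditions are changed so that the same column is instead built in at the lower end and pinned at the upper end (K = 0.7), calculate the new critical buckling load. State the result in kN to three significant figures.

P_cr ≈ 6.28 kN

P_cr ∝ 1/K², so P_cr,new = P_cr,old × (K_old/K_new)² = 0.769 × (2/0.7)²
= 0.769 × 8.163 = 6.28 kN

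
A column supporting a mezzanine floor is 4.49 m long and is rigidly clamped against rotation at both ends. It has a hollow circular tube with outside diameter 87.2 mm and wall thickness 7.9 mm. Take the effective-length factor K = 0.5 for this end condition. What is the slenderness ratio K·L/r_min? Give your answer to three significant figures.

Inner diameter d_i = 87.2 − 2×7.9 = 71.40 mm
I = π(d_o⁴ − d_i⁴)/64 = π(87.2⁴ − 71.40⁴)/64 = 1.562×10^6 mm⁴
A = 1.968×10^3 mm²;  r_min = √(I/A) = √(1.562×10^6/1.968×10^3) = 28.18 mm
L_e = K·L = 0.5 × 4.49 m = 2.245 m = 2245.0 mm
λ = L_e / r_min = 2245.0 / 28.18 = 79.7

λ ≈ 79.7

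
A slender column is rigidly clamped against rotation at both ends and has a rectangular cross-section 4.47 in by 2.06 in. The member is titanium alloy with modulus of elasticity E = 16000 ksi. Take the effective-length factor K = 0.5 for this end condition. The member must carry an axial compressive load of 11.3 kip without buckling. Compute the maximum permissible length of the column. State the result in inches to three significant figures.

Buckling occurs about the weak axis: I_min = h·b³/12 with b = 2.06 in (the shorter side).
I_min = 4.47×2.06³/12 = 3.256 in⁴
At the buckling limit P_cr = P = 1.130×10^4 lb
From P_cr = π²EI/(K·L)²:  L = (1/K)·√(π²EI/P_cr) = (1/0.5)·√(π²×1.60×10^7×3.256/1.130×10^4)
L = 427 in

L_max ≈ 427 in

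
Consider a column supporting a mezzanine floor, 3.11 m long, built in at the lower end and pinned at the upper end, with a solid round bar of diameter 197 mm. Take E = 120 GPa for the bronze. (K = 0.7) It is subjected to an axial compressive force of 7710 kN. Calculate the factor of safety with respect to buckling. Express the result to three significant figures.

I = πd⁴/64 = π×197⁴/64 = 7.393×10^7 mm⁴
I = 7.393×10^7 mm⁴ = 7.393×10^-5 m⁴
Effective length L_e = K·L = 0.7 × 3.11 = 2.177 m
P_cr = π²EI / L_e² = π² × 120×10⁹ × 7.393×10^-5 / 2.177² = 1.848×10^7 N
Factor of safety n = P_cr / P = 18476 / 7710 = 2.40

n ≈ 2.40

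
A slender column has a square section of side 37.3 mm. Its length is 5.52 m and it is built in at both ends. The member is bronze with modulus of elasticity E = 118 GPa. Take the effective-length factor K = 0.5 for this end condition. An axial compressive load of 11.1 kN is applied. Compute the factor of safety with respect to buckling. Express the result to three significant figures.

I = a⁴/12 = 37.3⁴/12 = 1.613×10^5 mm⁴
I = 1.613×10^5 mm⁴ = 1.613×10^-7 m⁴
Effective length L_e = K·L = 0.5 × 5.52 = 2.760 m
P_cr = π²EI / L_e² = π² × 118×10⁹ × 1.613×10^-7 / 2.760² = 2.466×10^4 N
Factor of safety n = P_cr / P = 24.661 / 11.1 = 2.22

n ≈ 2.22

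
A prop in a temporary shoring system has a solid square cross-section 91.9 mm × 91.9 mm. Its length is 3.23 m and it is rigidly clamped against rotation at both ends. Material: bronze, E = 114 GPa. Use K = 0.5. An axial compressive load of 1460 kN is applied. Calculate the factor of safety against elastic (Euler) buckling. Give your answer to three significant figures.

I = a⁴/12 = 91.9⁴/12 = 5.944×10^6 mm⁴
I = 5.944×10^6 mm⁴ = 5.944×10^-6 m⁴
Effective length L_e = K·L = 0.5 × 3.23 = 1.615 m
P_cr = π²EI / L_e² = π² × 114×10⁹ × 5.944×10^-6 / 1.615² = 2.564×10^6 N
Factor of safety n = P_cr / P = 2564.1 / 1460 = 1.76

n ≈ 1.76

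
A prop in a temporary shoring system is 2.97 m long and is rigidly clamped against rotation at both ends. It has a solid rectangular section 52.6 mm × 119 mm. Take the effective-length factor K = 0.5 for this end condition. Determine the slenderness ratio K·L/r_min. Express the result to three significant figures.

Buckling occurs about the weak axis: I_min = h·b³/12 with b = 52.6 mm (the shorter side).
I_min = 119×52.6³/12 = 1.443×10^6 mm⁴
A = 6.259×10^3 mm²;  r_min = √(I/A) = √(1.443×10^6/6.259×10^3) = 15.18 mm
L_e = K·L = 0.5 × 2.97 m = 1.485 m = 1485.0 mm
λ = L_e / r_min = 1485.0 / 15.18 = 97.8

λ ≈ 97.8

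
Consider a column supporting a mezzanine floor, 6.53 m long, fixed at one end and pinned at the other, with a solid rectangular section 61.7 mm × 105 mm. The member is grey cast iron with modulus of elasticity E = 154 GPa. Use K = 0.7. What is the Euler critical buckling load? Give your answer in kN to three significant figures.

P_cr ≈ 150 kN

Buckling occurs about the weak axis: I_min = h·b³/12 with b = 61.7 mm (the shorter side).
I_min = 105×61.7³/12 = 2.055×10^6 mm⁴
I = 2.055×10^6 mm⁴ = 2.055×10^-6 m⁴
Effective length L_e = K·L = 0.7 × 6.53 = 4.571 m
P_cr = π²EI / L_e² = π² × 154×10⁹ × 2.055×10^-6 / 4.571² = 1.495×10^5 N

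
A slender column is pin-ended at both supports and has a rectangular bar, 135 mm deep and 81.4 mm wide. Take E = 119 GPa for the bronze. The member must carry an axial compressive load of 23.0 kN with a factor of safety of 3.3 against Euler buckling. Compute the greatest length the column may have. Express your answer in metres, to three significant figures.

L_max ≈ 9.69 m

Buckling occurs about the weak axis: I_min = h·b³/12 with b = 81.4 mm (the shorter side).
I_min = 135×81.4³/12 = 6.068×10^6 mm⁴
I = 6.068×10^-6 m⁴
Required critical load P_cr = n·P = 3.3 × 23.0 = 75.90 kN = 7.590×10^4 N
From P_cr = π²EI/(K·L)²:  L = (1/K)·√(π²EI/P_cr) = (1/1)·√(π²×1.19×10^11×6.068×10^-6/7.590×10^4)
L = 9.69 m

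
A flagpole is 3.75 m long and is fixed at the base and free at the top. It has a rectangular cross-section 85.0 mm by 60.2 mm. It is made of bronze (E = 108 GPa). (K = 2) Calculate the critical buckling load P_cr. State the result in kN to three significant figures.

P_cr ≈ 29.3 kN

Buckling occurs about the weak axis: I_min = h·b³/12 with b = 60.2 mm (the shorter side).
I_min = 85.0×60.2³/12 = 1.545×10^6 mm⁴
I = 1.545×10^6 mm⁴ = 1.545×10^-6 m⁴
Effective length L_e = K·L = 2 × 3.75 = 7.500 m
P_cr = π²EI / L_e² = π² × 108×10⁹ × 1.545×10^-6 / 7.500² = 2.928×10^4 N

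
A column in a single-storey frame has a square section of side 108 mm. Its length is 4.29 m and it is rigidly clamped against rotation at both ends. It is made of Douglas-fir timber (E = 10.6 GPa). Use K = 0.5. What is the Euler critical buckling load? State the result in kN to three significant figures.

I = a⁴/12 = 108⁴/12 = 1.134×10^7 mm⁴
I = 1.134×10^7 mm⁴ = 1.134×10^-5 m⁴
Effective length L_e = K·L = 0.5 × 4.29 = 2.145 m
P_cr = π²EI / L_e² = π² × 10.6×10⁹ × 1.134×10^-5 / 2.145² = 2.578×10^5 N

P_cr ≈ 258 kN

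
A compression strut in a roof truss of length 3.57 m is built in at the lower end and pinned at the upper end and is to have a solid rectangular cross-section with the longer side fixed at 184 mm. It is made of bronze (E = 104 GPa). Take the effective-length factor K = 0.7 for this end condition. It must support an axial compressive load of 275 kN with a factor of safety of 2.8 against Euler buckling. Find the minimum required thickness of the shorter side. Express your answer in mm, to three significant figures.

b ≈ 67.4 mm

Required P_cr = n·P = 2.8 × 275 = 770.0 kN
L_e = K·L = 0.7 × 3.57 = 2.499 m
Required I = P_cr·L_e²/(π²E) = 7.700×10^5 × 2.499² / (π² × 1.04×10^11) = 4.685×10^-6 m⁴
I_req = 4.685×10^6 mm⁴
Rectangle, weak axis: I_min = h·b³/12 with h = 184 mm fixed  ⇒  b = (12I/h)^(1/3) = 67.4 mm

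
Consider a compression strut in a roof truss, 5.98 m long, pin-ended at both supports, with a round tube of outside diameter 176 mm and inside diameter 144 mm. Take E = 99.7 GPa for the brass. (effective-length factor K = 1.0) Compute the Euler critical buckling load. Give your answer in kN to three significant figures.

P_cr ≈ 715 kN

d_o = 176 mm, d_i = 144 mm
I = π(d_o⁴ − d_i⁴)/64 = π(176⁴ − 144.0⁴)/64 = 2.599×10^7 mm⁴
I = 2.599×10^7 mm⁴ = 2.599×10^-5 m⁴
Effective length L_e = K·L = 1 × 5.98 = 5.980 m
P_cr = π²EI / L_e² = π² × 99.7×10⁹ × 2.599×10^-5 / 5.980² = 7.152×10^5 N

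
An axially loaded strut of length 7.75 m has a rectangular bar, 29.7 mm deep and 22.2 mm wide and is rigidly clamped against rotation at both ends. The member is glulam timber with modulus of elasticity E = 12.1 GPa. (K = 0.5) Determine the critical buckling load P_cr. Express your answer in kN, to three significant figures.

P_cr ≈ 0.215 kN

Buckling occurs about the weak axis: I_min = h·b³/12 with b = 22.2 mm (the shorter side).
I_min = 29.7×22.2³/12 = 2.708×10^4 mm⁴
I = 2.708×10^4 mm⁴ = 2.708×10^-8 m⁴
Effective length L_e = K·L = 0.5 × 7.75 = 3.875 m
P_cr = π²EI / L_e² = π² × 12.1×10⁹ × 2.708×10^-8 / 3.875² = 215.4 N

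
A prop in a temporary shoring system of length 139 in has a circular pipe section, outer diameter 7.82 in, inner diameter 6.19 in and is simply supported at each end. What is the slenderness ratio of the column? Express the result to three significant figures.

d_o = 7.82 in, d_i = 6.19 in
I = π(d_o⁴ − d_i⁴)/64 = π(7.82⁴ − 6.190⁴)/64 = 111.5 in⁴
A = 17.94 in²;  r_min = √(I/A) = √(111.5/17.94) = 2.493 in
L_e = K·L = 1 × 139 = 139.0 in
λ = L_e / r_min = 139.00 / 2.493 = 55.7

λ ≈ 55.7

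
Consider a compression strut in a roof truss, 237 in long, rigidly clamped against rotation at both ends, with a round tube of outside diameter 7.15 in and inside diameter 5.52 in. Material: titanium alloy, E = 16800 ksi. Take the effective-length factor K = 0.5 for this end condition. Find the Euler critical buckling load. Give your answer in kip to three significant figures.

P_cr ≈ 977 kip

d_o = 7.15 in, d_i = 5.52 in
I = π(d_o⁴ − d_i⁴)/64 = π(7.15⁴ − 5.520⁴)/64 = 82.72 in⁴
Effective length L_e = K·L = 0.5 × 237 = 118.5 in
P_cr = π²EI / L_e² = π² × 16800×10³ × 82.72 / 118.5² = 9.767×10^5 lb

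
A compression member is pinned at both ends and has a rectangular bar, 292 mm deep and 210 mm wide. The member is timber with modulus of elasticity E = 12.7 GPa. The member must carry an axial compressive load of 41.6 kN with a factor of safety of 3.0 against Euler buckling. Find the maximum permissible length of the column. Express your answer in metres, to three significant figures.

Buckling occurs about the weak axis: I_min = h·b³/12 with b = 210 mm (the shorter side).
I_min = 292×210³/12 = 2.254×10^8 mm⁴
I = 2.254×10^-4 m⁴
Required critical load P_cr = n·P = 3.0 × 41.6 = 124.8 kN = 1.248×10^5 N
From P_cr = π²EI/(K·L)²:  L = (1/K)·√(π²EI/P_cr) = (1/1)·√(π²×1.27×10^10×2.254×10^-4/1.248×10^5)
L = 15.0 m

L_max ≈ 15.0 m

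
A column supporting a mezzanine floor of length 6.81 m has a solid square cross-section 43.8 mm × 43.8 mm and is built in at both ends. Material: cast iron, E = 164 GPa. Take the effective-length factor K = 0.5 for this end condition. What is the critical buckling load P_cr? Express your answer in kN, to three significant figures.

I = a⁴/12 = 43.8⁴/12 = 3.067×10^5 mm⁴
I = 3.067×10^5 mm⁴ = 3.067×10^-7 m⁴
Effective length L_e = K·L = 0.5 × 6.81 = 3.405 m
P_cr = π²EI / L_e² = π² × 164×10⁹ × 3.067×10^-7 / 3.405² = 4.282×10^4 N

P_cr ≈ 42.8 kN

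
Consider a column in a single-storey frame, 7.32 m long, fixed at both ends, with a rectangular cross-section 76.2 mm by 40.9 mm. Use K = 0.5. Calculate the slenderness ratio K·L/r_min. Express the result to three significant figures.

Buckling occurs about the weak axis: I_min = h·b³/12 with b = 40.9 mm (the shorter side).
I_min = 76.2×40.9³/12 = 4.345×10^5 mm⁴
A = 3.117×10^3 mm²;  r_min = √(I/A) = √(4.345×10^5/3.117×10^3) = 11.81 mm
L_e = K·L = 0.5 × 7.32 m = 3.660 m = 3660.0 mm
λ = L_e / r_min = 3660.0 / 11.81 = 310

λ ≈ 310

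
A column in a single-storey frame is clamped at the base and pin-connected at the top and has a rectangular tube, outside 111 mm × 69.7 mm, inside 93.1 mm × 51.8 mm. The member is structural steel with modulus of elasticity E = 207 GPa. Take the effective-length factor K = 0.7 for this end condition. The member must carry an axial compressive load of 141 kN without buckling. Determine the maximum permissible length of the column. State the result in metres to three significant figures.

L_max ≈ 7.79 m

Weak-axis I_min = (h_o·b_o³ − h_i·b_i³)/12 with b_o = 69.7, b_i = 51.80 mm (shorter outer/inner sides).
I_min = (111×69.7³ − 93.10×51.80³)/12 = 2.054×10^6 mm⁴
I = 2.054×10^-6 m⁴
At the buckling limit P_cr = P = 1.410×10^5 N
From P_cr = π²EI/(K·L)²:  L = (1/K)·√(π²EI/P_cr) = (1/0.7)·√(π²×2.07×10^11×2.054×10^-6/1.410×10^5)
L = 7.79 m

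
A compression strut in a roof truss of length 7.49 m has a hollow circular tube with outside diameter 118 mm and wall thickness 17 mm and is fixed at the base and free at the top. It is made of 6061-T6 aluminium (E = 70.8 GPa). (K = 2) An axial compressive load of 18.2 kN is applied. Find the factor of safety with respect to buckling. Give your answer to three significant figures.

Inner diameter d_i = 118 − 2×17 = 84.00 mm
I = π(d_o⁴ − d_i⁴)/64 = π(118⁴ − 84.00⁴)/64 = 7.073×10^6 mm⁴
I = 7.073×10^6 mm⁴ = 7.073×10^-6 m⁴
Effective length L_e = K·L = 2 × 7.49 = 14.98 m
P_cr = π²EI / L_e² = π² × 70.8×10⁹ × 7.073×10^-6 / 14.98² = 2.202×10^4 N
Factor of safety n = P_cr / P = 22.025 / 18.2 = 1.21

n ≈ 1.21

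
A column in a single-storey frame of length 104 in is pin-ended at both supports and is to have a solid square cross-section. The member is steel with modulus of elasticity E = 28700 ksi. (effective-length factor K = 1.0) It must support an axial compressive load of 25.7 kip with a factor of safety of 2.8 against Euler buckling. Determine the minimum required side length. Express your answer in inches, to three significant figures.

Required P_cr = n·P = 2.8 × 25.7 = 71.96 kip
L_e = K·L = 1 × 104 = 104.0 in
Required I = P_cr·L_e²/(π²E) = 7.196×10^4 × 104.0² / (π² × 2.87×10^7) = 2.748 in⁴
Solid square: I = a⁴/12  ⇒  a = (12I)^(1/4) = (12×2.748)^(1/4) = 2.40 in

a ≈ 2.40 in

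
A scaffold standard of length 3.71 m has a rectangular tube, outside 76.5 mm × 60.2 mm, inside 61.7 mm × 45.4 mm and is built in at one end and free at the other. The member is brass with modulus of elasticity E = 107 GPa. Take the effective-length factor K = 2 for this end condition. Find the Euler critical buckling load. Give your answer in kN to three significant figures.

P_cr ≈ 17.4 kN

Weak-axis I_min = (h_o·b_o³ − h_i·b_i³)/12 with b_o = 60.2, b_i = 45.40 mm (shorter outer/inner sides).
I_min = (76.5×60.2³ − 61.70×45.40³)/12 = 9.097×10^5 mm⁴
I = 9.097×10^5 mm⁴ = 9.097×10^-7 m⁴
Effective length L_e = K·L = 2 × 3.71 = 7.420 m
P_cr = π²EI / L_e² = π² × 107×10⁹ × 9.097×10^-7 / 7.420² = 1.745×10^4 N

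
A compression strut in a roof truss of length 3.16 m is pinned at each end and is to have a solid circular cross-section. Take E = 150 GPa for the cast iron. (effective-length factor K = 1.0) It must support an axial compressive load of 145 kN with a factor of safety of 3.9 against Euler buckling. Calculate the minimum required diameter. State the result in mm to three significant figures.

d ≈ 93.9 mm

Required P_cr = n·P = 3.9 × 145 = 565.5 kN
L_e = K·L = 1 × 3.16 = 3.160 m
Required I = P_cr·L_e²/(π²E) = 5.655×10^5 × 3.160² / (π² × 1.50×10^11) = 3.814×10^-6 m⁴
I_req = 3.814×10^6 mm⁴
Solid circle: I = πd⁴/64  ⇒  d = (64I/π)^(1/4) = (64×3.814×10^6/π)^(1/4) = 93.9 mm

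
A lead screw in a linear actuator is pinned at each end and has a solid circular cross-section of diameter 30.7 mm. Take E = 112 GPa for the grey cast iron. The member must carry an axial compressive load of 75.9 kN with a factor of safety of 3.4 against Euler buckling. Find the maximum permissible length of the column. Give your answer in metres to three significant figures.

I = πd⁴/64 = π×30.7⁴/64 = 4.360×10^4 mm⁴
I = 4.360×10^-8 m⁴
Required critical load P_cr = n·P = 3.4 × 75.9 = 258.1 kN = 2.581×10^5 N
From P_cr = π²EI/(K·L)²:  L = (1/K)·√(π²EI/P_cr) = (1/1)·√(π²×1.12×10^11×4.360×10^-8/2.581×10^5)
L = 0.432 m

L_max ≈ 0.432 m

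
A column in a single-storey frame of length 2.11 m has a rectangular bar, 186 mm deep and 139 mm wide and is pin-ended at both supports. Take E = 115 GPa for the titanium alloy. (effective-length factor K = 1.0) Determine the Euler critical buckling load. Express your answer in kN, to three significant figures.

P_cr ≈ 10600 kN

Buckling occurs about the weak axis: I_min = h·b³/12 with b = 139 mm (the shorter side).
I_min = 186×139³/12 = 4.163×10^7 mm⁴
I = 4.163×10^7 mm⁴ = 4.163×10^-5 m⁴
Effective length L_e = K·L = 1 × 2.11 = 2.110 m
P_cr = π²EI / L_e² = π² × 115×10⁹ × 4.163×10^-5 / 2.110² = 1.061×10^7 N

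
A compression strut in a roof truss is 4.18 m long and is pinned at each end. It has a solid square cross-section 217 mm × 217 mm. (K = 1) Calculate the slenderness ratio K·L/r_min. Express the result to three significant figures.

For a square r = a/√12 = 217/√12 = 62.64 mm
L_e = K·L = 1 × 4.18 m = 4.180 m = 4180.0 mm
λ = L_e / r_min = 4180.0 / 62.64 = 66.7

λ ≈ 66.7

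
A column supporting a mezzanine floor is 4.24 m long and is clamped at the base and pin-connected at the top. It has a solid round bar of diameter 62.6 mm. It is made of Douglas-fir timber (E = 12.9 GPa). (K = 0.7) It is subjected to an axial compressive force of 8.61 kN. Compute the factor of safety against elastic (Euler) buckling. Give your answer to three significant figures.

n ≈ 1.27

I = πd⁴/64 = π×62.6⁴/64 = 7.538×10^5 mm⁴
I = 7.538×10^5 mm⁴ = 7.538×10^-7 m⁴
Effective length L_e = K·L = 0.7 × 4.24 = 2.968 m
P_cr = π²EI / L_e² = π² × 12.9×10⁹ × 7.538×10^-7 / 2.968² = 1.090×10^4 N
Factor of safety n = P_cr / P = 10.895 / 8.61 = 1.27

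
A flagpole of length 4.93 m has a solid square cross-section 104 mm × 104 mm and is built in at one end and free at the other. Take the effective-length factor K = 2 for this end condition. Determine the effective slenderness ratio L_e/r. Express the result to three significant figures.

For a square r = a/√12 = 104/√12 = 30.02 mm
L_e = K·L = 2 × 4.93 m = 9.860 m = 9860.0 mm
λ = L_e / r_min = 9860.0 / 30.02 = 328

λ ≈ 328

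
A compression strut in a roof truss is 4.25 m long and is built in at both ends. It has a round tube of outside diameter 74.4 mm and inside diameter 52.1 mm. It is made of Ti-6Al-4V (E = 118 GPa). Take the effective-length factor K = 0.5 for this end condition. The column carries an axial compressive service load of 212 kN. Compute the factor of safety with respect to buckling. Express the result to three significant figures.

n ≈ 1.39

d_o = 74.4 mm, d_i = 52.1 mm
I = π(d_o⁴ − d_i⁴)/64 = π(74.4⁴ − 52.10⁴)/64 = 1.142×10^6 mm⁴
I = 1.142×10^6 mm⁴ = 1.142×10^-6 m⁴
Effective length L_e = K·L = 0.5 × 4.25 = 2.125 m
P_cr = π²EI / L_e² = π² × 118×10⁹ × 1.142×10^-6 / 2.125² = 2.946×10^5 N
Factor of safety n = P_cr / P = 294.63 / 212 = 1.39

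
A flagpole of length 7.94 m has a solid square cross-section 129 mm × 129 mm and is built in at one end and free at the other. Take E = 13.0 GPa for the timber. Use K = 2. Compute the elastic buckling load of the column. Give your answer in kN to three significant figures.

I = a⁴/12 = 129⁴/12 = 2.308×10^7 mm⁴
I = 2.308×10^7 mm⁴ = 2.308×10^-5 m⁴
Effective length L_e = K·L = 2 × 7.94 = 15.88 m
P_cr = π²EI / L_e² = π² × 13.0×10⁹ × 2.308×10^-5 / 15.88² = 1.174×10^4 N

P_cr ≈ 11.7 kN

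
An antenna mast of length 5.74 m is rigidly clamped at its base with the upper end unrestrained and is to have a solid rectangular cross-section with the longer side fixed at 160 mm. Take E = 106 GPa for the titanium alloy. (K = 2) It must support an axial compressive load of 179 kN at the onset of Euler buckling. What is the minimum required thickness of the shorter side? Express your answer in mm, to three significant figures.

b ≈ 119 mm

L_e = K·L = 2 × 5.74 = 11.48 m
Required I = P_cr·L_e²/(π²E) = 1.790×10^5 × 11.48² / (π² × 1.06×10^11) = 2.255×10^-5 m⁴
I_req = 2.255×10^7 mm⁴
Rectangle, weak axis: I_min = h·b³/12 with h = 160 mm fixed  ⇒  b = (12I/h)^(1/3) = 119 mm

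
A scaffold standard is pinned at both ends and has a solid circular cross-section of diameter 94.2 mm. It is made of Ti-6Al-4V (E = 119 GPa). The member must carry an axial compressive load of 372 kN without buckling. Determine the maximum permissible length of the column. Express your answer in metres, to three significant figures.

L_max ≈ 3.49 m

I = πd⁴/64 = π×94.2⁴/64 = 3.865×10^6 mm⁴
I = 3.865×10^-6 m⁴
At the buckling limit P_cr = P = 3.720×10^5 N
From P_cr = π²EI/(K·L)²:  L = (1/K)·√(π²EI/P_cr) = (1/1)·√(π²×1.19×10^11×3.865×10^-6/3.720×10^5)
L = 3.49 m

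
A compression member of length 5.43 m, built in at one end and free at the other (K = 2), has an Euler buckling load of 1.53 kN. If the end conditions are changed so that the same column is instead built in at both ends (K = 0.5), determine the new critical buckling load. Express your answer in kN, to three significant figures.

P_cr ≈ 24.5 kN

P_cr ∝ 1/K², so P_cr,new = P_cr,old × (K_old/K_new)² = 1.53 × (2/0.5)²
= 1.53 × 16.00 = 24.5 kN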